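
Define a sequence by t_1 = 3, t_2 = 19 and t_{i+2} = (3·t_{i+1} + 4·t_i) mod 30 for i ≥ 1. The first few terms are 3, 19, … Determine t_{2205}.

15

t_1 = 3,  t_2 = 19,  t_3 = 9,  t_4 = 13,  t_5 = 15,  t_6 = 7,  t_7 = 21,  t_8 = 1,  t_9 = 27,  t_{10} = 25,  t_{11} = 3,  t_{12} = 19.
The sequence repeats with period 10.
(2205 - 1) mod 10 = 4, so t_{2205} = t_5 = 15.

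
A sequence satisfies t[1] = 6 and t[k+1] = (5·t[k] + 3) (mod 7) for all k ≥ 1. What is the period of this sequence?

Listing terms: t[1] = 6, t[2] = 5, t[3] = 0, t[4] = 3, t[5] = 4, t[6] = 2, t[7] = 6.
Since t[7] = t[1] = 6, the sequence is periodic with period 6.

6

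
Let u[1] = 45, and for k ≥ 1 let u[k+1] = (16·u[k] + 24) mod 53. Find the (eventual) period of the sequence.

Listing terms: u[1] = 45; u[2] = 2; u[3] = 3; u[4] = 19; u[5] = 10; u[6] = 25; u[7] = 0; u[8] = 24; u[9] = 37; u[10] = 33; u[11] = 22; u[12] = 5; u[13] = 51; u[14] = 45.
The sequence repeats with period 13.

13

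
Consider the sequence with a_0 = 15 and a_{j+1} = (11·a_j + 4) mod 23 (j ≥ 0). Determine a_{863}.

3

Listing terms: a_0 = 15, a_1 = 8, a_2 = 0, a_3 = 4, a_4 = 2, a_5 = 3, a_6 = 14, a_7 = 20, a_8 = 17, a_9 = 7, a_{10} = 12, a_{11} = 21, a_{12} = 5, a_{13} = 13, a_{14} = 9, a_{15} = 11, a_{16} = 10, a_{17} = 22, a_{18} = 16, a_{19} = 19, a_{20} = 6, a_{21} = 1, a_{22} = 15.
Since a_{22} = a_0 = 15, the sequence is periodic with period 22.
(863 - 0) mod 22 = 5, so a_{863} = a_5 = 3.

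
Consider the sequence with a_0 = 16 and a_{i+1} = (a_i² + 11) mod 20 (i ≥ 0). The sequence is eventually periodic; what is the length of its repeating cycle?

Computing terms: a_0 = 16,  a_1 = 7,  a_2 = 0,  a_3 = 11,  a_4 = 12,  a_5 = 15,  a_6 = 16.
The sequence repeats with period 6.

6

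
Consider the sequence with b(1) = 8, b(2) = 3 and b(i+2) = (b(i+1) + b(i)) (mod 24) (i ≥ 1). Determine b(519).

Computing terms: b(1) = 8, b(2) = 3, b(3) = 11, b(4) = 14, b(5) = 1, b(6) = 15, b(7) = 16, b(8) = 7, b(9) = 23, b(10) = 6, b(11) = 5, b(12) = 11, b(13) = 16, b(14) = 3, b(15) = 19, b(16) = 22, b(17) = 17, b(18) = 15, b(19) = 8, b(20) = 23, b(21) = 7, b(22) = 6, b(23) = 13, b(24) = 19, b(25) = 8, b(26) = 3.
The sequence repeats with period 24.
(519 - 1) mod 24 = 14, so b(519) = b(15) = 19.

19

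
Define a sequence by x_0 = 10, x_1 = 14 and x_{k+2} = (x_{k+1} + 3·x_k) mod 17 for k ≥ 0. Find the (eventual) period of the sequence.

16

x_0 = 10,  x_1 = 14,  x_2 = 10,  x_3 = 1,  x_4 = 14,  x_5 = 0,  x_6 = 8,  x_7 = 8,  x_8 = 15,  x_9 = 5,  x_{10} = 16,  x_{11} = 14,  x_{12} = 11,  x_{13} = 2,  x_{14} = 1,  x_{15} = 7,  x_{16} = 10,  x_{17} = 14.
The sequence repeats with period 16.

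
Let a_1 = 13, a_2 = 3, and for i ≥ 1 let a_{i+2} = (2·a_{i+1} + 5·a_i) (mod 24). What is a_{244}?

Listing terms: a_1 = 13; a_2 = 3; a_3 = 23; a_4 = 13; a_5 = 21; a_6 = 11; a_7 = 7; a_8 = 21; a_9 = 5; a_{10} = 19; a_{11} = 15; a_{12} = 5; a_{13} = 13; a_{14} = 3.
Since (a_{13}, a_{14}) = (a_1, a_2) = (13, 3) (two consecutive terms determine the rest), the sequence is periodic with period 12.
So a_{244} = a_{1 + ((244-1) mod 12)} = a_4 = 13.

13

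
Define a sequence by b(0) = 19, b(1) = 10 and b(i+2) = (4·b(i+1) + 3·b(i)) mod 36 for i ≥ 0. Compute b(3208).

b(0) = 19,  b(1) = 10,  b(2) = 25,  b(3) = 22,  b(4) = 19,  b(5) = 34,  b(6) = 13,  b(7) = 10,  b(8) = 7,  b(9) = 22,  b(10) = 1,  b(11) = 34,  b(12) = 31,  b(13) = 10,  b(14) = 25.
Since (b(13), b(14)) = (b(1), b(2)) = (10, 25) (two consecutive terms determine the rest), the sequence is eventually periodic: after a pre-period of length 1 it cycles with period 12.
For i ≥ 1, b(i) depends only on (i - 1) mod 12. (3208 - 1) mod 12 = 3, so b(3208) = b(4) = 19.

19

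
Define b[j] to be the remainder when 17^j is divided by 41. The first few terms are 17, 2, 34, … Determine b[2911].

30

Computing terms: b[1] = 17; b[2] = 2; b[3] = 34; b[4] = 4; b[5] = 27; b[6] = 8; b[7] = 13; b[8] = 16; b[9] = 26; b[10] = 32; b[11] = 11; b[12] = 23; b[13] = 22; b[14] = 5; b[15] = 3; b[16] = 10; b[17] = 6; b[18] = 20; b[19] = 12; b[20] = 40; b[21] = 24; b[22] = 39; b[23] = 7; b[24] = 37; b[25] = 14; b[26] = 33; b[27] = 28; b[28] = 25; b[29] = 15; b[30] = 9; b[31] = 30; b[32] = 18; b[33] = 19; b[34] = 36; b[35] = 38; b[36] = 31; b[37] = 35; b[38] = 21; b[39] = 29; b[40] = 1; b[41] = 17.
The sequence repeats with period 40.
(2911 - 1) mod 40 = 30, so b[2911] = b[31] = 30.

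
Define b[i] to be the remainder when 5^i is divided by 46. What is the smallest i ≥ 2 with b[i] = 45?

11

We have b[1] = 5, b[2] = 25, b[3] = 33, b[4] = 27, b[5] = 43, b[6] = 31, b[7] = 17, b[8] = 39, b[9] = 11, b[10] = 9, b[11] = 45, b[12] = 41, b[13] = 21, b[14] = 13, b[15] = 19, b[16] = 3, b[17] = 15, b[18] = 29, b[19] = 7, b[20] = 35, b[21] = 37, b[22] = 1, b[23] = 5.
Since b[23] = b[1] = 5, the sequence is periodic with period 22.
The value 45 first appears (with i ≥ 2) at b[11].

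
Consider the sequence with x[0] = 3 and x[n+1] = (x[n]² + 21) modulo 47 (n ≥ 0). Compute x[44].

We have x[0] = 3, x[1] = 30, x[2] = 28, x[3] = 6, x[4] = 10, x[5] = 27, x[6] = 45, x[7] = 25, x[8] = 35, x[9] = 24, x[10] = 33, x[11] = 29, x[12] = 16, x[13] = 42, x[14] = 46, x[15] = 22, x[16] = 35.
Since x[16] = x[8] = 35, the sequence is eventually periodic: after a pre-period of length 8 it cycles with period 8.
For n ≥ 8, x[n] depends only on (n - 8) mod 8. (44 - 8) mod 8 = 4, so x[44] = x[12] = 16.

16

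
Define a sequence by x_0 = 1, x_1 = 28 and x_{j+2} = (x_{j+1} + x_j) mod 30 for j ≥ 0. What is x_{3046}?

x_0 = 1, x_1 = 28, x_2 = 29, x_3 = 27, x_4 = 26, x_5 = 23, x_6 = 19, x_7 = 12, x_8 = 1, x_9 = 13, x_{10} = 14, x_{11} = 27, x_{12} = 11, x_{13} = 8, x_{14} = 19, x_{15} = 27, x_{16} = 16, x_{17} = 13, x_{18} = 29, x_{19} = 12, x_{20} = 11, x_{21} = 23, x_{22} = 4, x_{23} = 27, x_{24} = 1, x_{25} = 28.
The sequence repeats with period 24.
(3046 - 0) mod 24 = 22, so x_{3046} = x_{22} = 4.

4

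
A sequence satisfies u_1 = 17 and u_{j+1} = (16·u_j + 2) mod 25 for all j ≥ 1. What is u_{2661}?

12

We have u_1 = 17; u_2 = 24; u_3 = 11; u_4 = 3; u_5 = 0; u_6 = 2; u_7 = 9; u_8 = 21; u_9 = 13; u_{10} = 10; u_{11} = 12; u_{12} = 19; u_{13} = 6; u_{14} = 23; u_{15} = 20; u_{16} = 22; u_{17} = 4; u_{18} = 16; u_{19} = 8; u_{20} = 5; u_{21} = 7; u_{22} = 14; u_{23} = 1; u_{24} = 18; u_{25} = 15; u_{26} = 17.
Since u_{26} = u_1 = 17, the sequence is periodic with period 25.
So u_{2661} = u_{1 + ((2661-1) mod 25)} = u_{11} = 12.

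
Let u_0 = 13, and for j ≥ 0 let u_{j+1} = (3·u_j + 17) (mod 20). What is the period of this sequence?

u_0 = 13, u_1 = 16, u_2 = 5, u_3 = 12, u_4 = 13.
The sequence repeats with period 4.

4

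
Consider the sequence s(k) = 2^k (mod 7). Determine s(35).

We have s(0) = 1, s(1) = 2, s(2) = 4, s(3) = 1.
The sequence repeats with period 3.
(35 - 0) mod 3 = 2, so s(35) = s(2) = 4.

4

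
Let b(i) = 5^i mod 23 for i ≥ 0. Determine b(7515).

21

We have b(0) = 1, b(1) = 5, b(2) = 2, b(3) = 10, b(4) = 4, b(5) = 20, b(6) = 8, b(7) = 17, b(8) = 16, b(9) = 11, b(10) = 9, b(11) = 22, b(12) = 18, b(13) = 21, b(14) = 13, b(15) = 19, b(16) = 3, b(17) = 15, b(18) = 6, b(19) = 7, b(20) = 12, b(21) = 14, b(22) = 1.
Since b(22) = b(0) = 1, the sequence is periodic with period 22.
So b(7515) = b(0 + ((7515-0) mod 22)) = b(13) = 21.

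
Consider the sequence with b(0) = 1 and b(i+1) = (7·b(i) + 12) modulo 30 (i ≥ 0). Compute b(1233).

We have b(0) = 1, b(1) = 19, b(2) = 25, b(3) = 7, b(4) = 1.
Since b(4) = b(0) = 1, the sequence is periodic with period 4.
So b(1233) = b(0 + ((1233-0) mod 4)) = b(1) = 19.

19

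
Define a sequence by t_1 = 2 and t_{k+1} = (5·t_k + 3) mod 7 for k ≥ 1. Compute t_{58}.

Listing terms: t_1 = 2, t_2 = 6, t_3 = 5, t_4 = 0, t_5 = 3, t_6 = 4, t_7 = 2.
Since t_7 = t_1 = 2, the sequence is periodic with period 6.
(58 - 1) mod 6 = 3, so t_{58} = t_4 = 0.

0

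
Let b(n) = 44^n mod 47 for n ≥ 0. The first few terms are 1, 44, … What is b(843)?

5

Computing terms: b(0) = 1, b(1) = 44, b(2) = 9, b(3) = 20, b(4) = 34, b(5) = 39, b(6) = 24, b(7) = 22, b(8) = 28, b(9) = 10, b(10) = 17, b(11) = 43, b(12) = 12, b(13) = 11, b(14) = 14, b(15) = 5, b(16) = 32, b(17) = 45, b(18) = 6, b(19) = 29, b(20) = 7, b(21) = 26, b(22) = 16, b(23) = 46, b(24) = 3, b(25) = 38, b(26) = 27, b(27) = 13, b(28) = 8, b(29) = 23, b(30) = 25, b(31) = 19, b(32) = 37, b(33) = 30, b(34) = 4, b(35) = 35, b(36) = 36, b(37) = 33, b(38) = 42, b(39) = 15, b(40) = 2, b(41) = 41, b(42) = 18, b(43) = 40, b(44) = 21, b(45) = 31, b(46) = 1.
The sequence repeats with period 46.
(843 - 0) mod 46 = 15, so b(843) = b(15) = 5.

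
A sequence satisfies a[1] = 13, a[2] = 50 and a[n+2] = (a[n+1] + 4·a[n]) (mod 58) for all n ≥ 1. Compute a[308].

8

Listing terms: a[1] = 13; a[2] = 50; a[3] = 44; a[4] = 12; a[5] = 14; a[6] = 4; a[7] = 2; a[8] = 18; a[9] = 26; a[10] = 40; a[11] = 28; a[12] = 14; a[13] = 10; a[14] = 8; a[15] = 48; a[16] = 22; a[17] = 40; a[18] = 12; a[19] = 56; a[20] = 46; a[21] = 38; a[22] = 48; a[23] = 26; a[24] = 44; a[25] = 32; a[26] = 34; a[27] = 46; a[28] = 8; a[29] = 18; a[30] = 50; a[31] = 6; a[32] = 32; a[33] = 56; a[34] = 10; a[35] = 2; a[36] = 42; a[37] = 50; a[38] = 44.
Since (a[37], a[38]) = (a[2], a[3]) = (50, 44) (two consecutive terms determine the rest), the sequence is eventually periodic: after a pre-period of length 1 it cycles with period 35.
For n ≥ 2, a[n] depends only on (n - 2) mod 35. (308 - 2) mod 35 = 26, so a[308] = a[28] = 8.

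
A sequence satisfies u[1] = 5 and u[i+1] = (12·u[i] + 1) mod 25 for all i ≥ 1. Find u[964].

22

Computing terms: u[1] = 5,  u[2] = 11,  u[3] = 8,  u[4] = 22,  u[5] = 15,  u[6] = 6,  u[7] = 23,  u[8] = 2,  u[9] = 0,  u[10] = 1,  u[11] = 13,  u[12] = 7,  u[13] = 10,  u[14] = 21,  u[15] = 3,  u[16] = 12,  u[17] = 20,  u[18] = 16,  u[19] = 18,  u[20] = 17,  u[21] = 5.
Since u[21] = u[1] = 5, the sequence is periodic with period 20.
So u[964] = u[1 + ((964-1) mod 20)] = u[4] = 22.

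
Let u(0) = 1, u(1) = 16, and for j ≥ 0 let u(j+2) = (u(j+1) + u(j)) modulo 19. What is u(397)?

u(0) = 1, u(1) = 16, u(2) = 17, u(3) = 14, u(4) = 12, u(5) = 7, u(6) = 0, u(7) = 7, u(8) = 7, u(9) = 14, u(10) = 2, u(11) = 16, u(12) = 18, u(13) = 15, u(14) = 14, u(15) = 10, u(16) = 5, u(17) = 15, u(18) = 1, u(19) = 16.
The sequence repeats with period 18.
(397 - 0) mod 18 = 1, so u(397) = u(1) = 16.

16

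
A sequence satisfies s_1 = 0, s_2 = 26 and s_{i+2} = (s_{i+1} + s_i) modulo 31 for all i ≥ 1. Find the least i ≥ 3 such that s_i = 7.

19

s_1 = 0; s_2 = 26; s_3 = 26; s_4 = 21; s_5 = 16; s_6 = 6; s_7 = 22; s_8 = 28; s_9 = 19; s_{10} = 16; s_{11} = 4; s_{12} = 20; s_{13} = 24; s_{14} = 13; s_{15} = 6; s_{16} = 19; s_{17} = 25; s_{18} = 13; s_{19} = 7; s_{20} = 20; s_{21} = 27; s_{22} = 16; s_{23} = 12; s_{24} = 28; s_{25} = 9; s_{26} = 6; s_{27} = 15; s_{28} = 21; s_{29} = 5; s_{30} = 26; s_{31} = 0; s_{32} = 26.
The sequence repeats with period 30.
The value 7 first appears (with i ≥ 3) at s_{19}.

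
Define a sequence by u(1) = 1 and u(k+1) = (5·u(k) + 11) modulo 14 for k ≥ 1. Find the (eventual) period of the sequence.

u(1) = 1, u(2) = 2, u(3) = 7, u(4) = 4, u(5) = 3, u(6) = 12, u(7) = 1.
The sequence repeats with period 6.

6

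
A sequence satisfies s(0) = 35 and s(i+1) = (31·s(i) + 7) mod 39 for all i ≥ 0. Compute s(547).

We have s(0) = 35; s(1) = 0; s(2) = 7; s(3) = 29; s(4) = 9; s(5) = 13; s(6) = 20; s(7) = 3; s(8) = 22; s(9) = 26; s(10) = 33; s(11) = 16; s(12) = 35.
Since s(12) = s(0) = 35, the sequence is periodic with period 12.
So s(547) = s(0 + ((547-0) mod 12)) = s(7) = 3.

3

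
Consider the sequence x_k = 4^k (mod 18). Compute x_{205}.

4

Listing terms: x_1 = 4, x_2 = 16, x_3 = 10, x_4 = 4.
The sequence repeats with period 3.
(205 - 1) mod 3 = 0, so x_{205} = x_1 = 4.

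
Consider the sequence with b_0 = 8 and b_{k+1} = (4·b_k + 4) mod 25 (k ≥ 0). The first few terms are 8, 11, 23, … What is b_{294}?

13

Computing terms: b_0 = 8; b_1 = 11; b_2 = 23; b_3 = 21; b_4 = 13; b_5 = 6; b_6 = 3; b_7 = 16; b_8 = 18; b_9 = 1; b_{10} = 8.
The sequence repeats with period 10.
So b_{294} = b_{0 + ((294-0) mod 10)} = b_4 = 13.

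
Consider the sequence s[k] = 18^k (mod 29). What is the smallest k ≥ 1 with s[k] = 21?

27

Computing terms: s[0] = 1, s[1] = 18, s[2] = 5, s[3] = 3, s[4] = 25, s[5] = 15, s[6] = 9, s[7] = 17, s[8] = 16, s[9] = 27, s[10] = 22, s[11] = 19, s[12] = 23, s[13] = 8, s[14] = 28, s[15] = 11, s[16] = 24, s[17] = 26, s[18] = 4, s[19] = 14, s[20] = 20, s[21] = 12, s[22] = 13, s[23] = 2, s[24] = 7, s[25] = 10, s[26] = 6, s[27] = 21, s[28] = 1.
The sequence repeats with period 28.
The value 21 first appears (with k ≥ 1) at s[27].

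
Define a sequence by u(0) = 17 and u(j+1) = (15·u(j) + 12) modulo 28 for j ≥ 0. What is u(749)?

Listing terms: u(0) = 17; u(1) = 15; u(2) = 13; u(3) = 11; u(4) = 9; u(5) = 7; u(6) = 5; u(7) = 3; u(8) = 1; u(9) = 27; u(10) = 25; u(11) = 23; u(12) = 21; u(13) = 19; u(14) = 17.
Since u(14) = u(0) = 17, the sequence is periodic with period 14.
So u(749) = u(0 + ((749-0) mod 14)) = u(7) = 3.

3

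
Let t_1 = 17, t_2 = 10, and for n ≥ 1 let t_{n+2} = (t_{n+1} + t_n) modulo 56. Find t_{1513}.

Computing terms: t_1 = 17,  t_2 = 10,  t_3 = 27,  t_4 = 37,  t_5 = 8,  t_6 = 45,  t_7 = 53,  t_8 = 42,  t_9 = 39,  t_{10} = 25,  t_{11} = 8,  t_{12} = 33,  t_{13} = 41,  t_{14} = 18,  t_{15} = 3,  t_{16} = 21,  t_{17} = 24,  t_{18} = 45,  t_{19} = 13,  t_{20} = 2,  t_{21} = 15,  t_{22} = 17,  t_{23} = 32,  t_{24} = 49,  t_{25} = 25,  t_{26} = 18,  t_{27} = 43,  t_{28} = 5,  t_{29} = 48,  t_{30} = 53,  t_{31} = 45,  t_{32} = 42,  t_{33} = 31,  t_{34} = 17,  t_{35} = 48,  t_{36} = 9,  t_{37} = 1,  t_{38} = 10,  t_{39} = 11,  t_{40} = 21,  t_{41} = 32,  t_{42} = 53,  t_{43} = 29,  t_{44} = 26,  t_{45} = 55,  t_{46} = 25,  t_{47} = 24,  t_{48} = 49,  t_{49} = 17,  t_{50} = 10.
Since (t_{49}, t_{50}) = (t_1, t_2) = (17, 10) (two consecutive terms determine the rest), the sequence is periodic with period 48.
(1513 - 1) mod 48 = 24, so t_{1513} = t_{25} = 25.

25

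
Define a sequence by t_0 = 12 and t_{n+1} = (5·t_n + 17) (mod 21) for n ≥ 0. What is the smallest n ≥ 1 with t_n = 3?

We have t_0 = 12,  t_1 = 14,  t_2 = 3,  t_3 = 11,  t_4 = 9,  t_5 = 20,  t_6 = 12.
Since t_6 = t_0 = 12, the sequence is periodic with period 6.
The value 3 first appears (with n ≥ 1) at t_2.

2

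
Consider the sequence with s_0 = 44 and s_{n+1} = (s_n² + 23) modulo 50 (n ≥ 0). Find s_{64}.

Computing terms: s_0 = 44, s_1 = 9, s_2 = 4, s_3 = 39, s_4 = 44.
Since s_4 = s_0 = 44, the sequence is periodic with period 4.
(64 - 0) mod 4 = 0, so s_{64} = s_0 = 44.

44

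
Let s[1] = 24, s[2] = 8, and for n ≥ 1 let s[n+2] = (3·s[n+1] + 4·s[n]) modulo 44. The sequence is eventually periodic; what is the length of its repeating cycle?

Computing terms: s[1] = 24; s[2] = 8; s[3] = 32; s[4] = 40; s[5] = 28; s[6] = 24; s[7] = 8.
The sequence repeats with period 5.

5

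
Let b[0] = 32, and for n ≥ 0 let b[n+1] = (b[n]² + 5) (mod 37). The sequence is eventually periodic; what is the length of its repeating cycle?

7

b[0] = 32, b[1] = 30, b[2] = 17, b[3] = 35, b[4] = 9, b[5] = 12, b[6] = 1, b[7] = 6, b[8] = 4, b[9] = 21, b[10] = 2, b[11] = 9.
Since b[11] = b[4] = 9, the sequence is eventually periodic: after a pre-period of length 4 it cycles with period 7.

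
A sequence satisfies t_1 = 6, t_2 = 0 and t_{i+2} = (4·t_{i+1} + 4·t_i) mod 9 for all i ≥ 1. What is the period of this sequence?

Listing terms: t_1 = 6; t_2 = 0; t_3 = 6; t_4 = 6; t_5 = 3; t_6 = 0; t_7 = 3; t_8 = 3; t_9 = 6; t_{10} = 0.
The sequence repeats with period 8.

8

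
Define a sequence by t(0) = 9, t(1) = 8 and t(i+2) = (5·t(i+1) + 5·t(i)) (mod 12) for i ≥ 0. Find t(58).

2

Listing terms: t(0) = 9,  t(1) = 8,  t(2) = 1,  t(3) = 9,  t(4) = 2,  t(5) = 7,  t(6) = 9,  t(7) = 8.
The sequence repeats with period 6.
(58 - 0) mod 6 = 4, so t(58) = t(4) = 2.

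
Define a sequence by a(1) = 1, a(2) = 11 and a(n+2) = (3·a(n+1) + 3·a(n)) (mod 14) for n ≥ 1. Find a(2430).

Computing terms: a(1) = 1; a(2) = 11; a(3) = 8; a(4) = 1; a(5) = 13; a(6) = 0; a(7) = 11; a(8) = 5; a(9) = 6; a(10) = 5; a(11) = 5; a(12) = 2; a(13) = 7; a(14) = 13; a(15) = 4; a(16) = 9; a(17) = 11; a(18) = 4; a(19) = 3; a(20) = 7; a(21) = 2; a(22) = 13; a(23) = 3; a(24) = 6; a(25) = 13; a(26) = 1; a(27) = 0; a(28) = 3; a(29) = 9; a(30) = 8; a(31) = 9; a(32) = 9; a(33) = 12; a(34) = 7; a(35) = 1; a(36) = 10; a(37) = 5; a(38) = 3; a(39) = 10; a(40) = 11; a(41) = 7; a(42) = 12; a(43) = 1; a(44) = 11.
The sequence repeats with period 42.
(2430 - 1) mod 42 = 35, so a(2430) = a(36) = 10.

10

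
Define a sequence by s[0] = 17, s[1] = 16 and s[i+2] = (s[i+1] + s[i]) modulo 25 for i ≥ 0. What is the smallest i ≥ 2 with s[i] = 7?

We have s[0] = 17,  s[1] = 16,  s[2] = 8,  s[3] = 24,  s[4] = 7,  s[5] = 6,  s[6] = 13,  s[7] = 19,  s[8] = 7,  s[9] = 1,  s[10] = 8,  s[11] = 9,  s[12] = 17,  s[13] = 1,  s[14] = 18,  s[15] = 19,  s[16] = 12,  s[17] = 6,  s[18] = 18,  s[19] = 24,  s[20] = 17,  s[21] = 16.
Since (s[20], s[21]) = (s[0], s[1]) = (17, 16) (two consecutive terms determine the rest), the sequence is periodic with period 20.
The value 7 first appears (with i ≥ 2) at s[4].

4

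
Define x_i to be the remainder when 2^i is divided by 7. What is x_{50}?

4

Computing terms: x_1 = 2; x_2 = 4; x_3 = 1; x_4 = 2.
Since x_4 = x_1 = 2, the sequence is periodic with period 3.
(50 - 1) mod 3 = 1, so x_{50} = x_2 = 4.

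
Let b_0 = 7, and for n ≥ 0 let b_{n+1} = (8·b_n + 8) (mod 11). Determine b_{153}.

b_0 = 7,  b_1 = 9,  b_2 = 3,  b_3 = 10,  b_4 = 0,  b_5 = 8,  b_6 = 6,  b_7 = 1,  b_8 = 5,  b_9 = 4,  b_{10} = 7.
The sequence repeats with period 10.
So b_{153} = b_{0 + ((153-0) mod 10)} = b_3 = 10.

10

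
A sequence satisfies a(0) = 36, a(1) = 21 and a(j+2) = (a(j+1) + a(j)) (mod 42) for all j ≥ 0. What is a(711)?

Computing terms: a(0) = 36, a(1) = 21, a(2) = 15, a(3) = 36, a(4) = 9, a(5) = 3, a(6) = 12, a(7) = 15, a(8) = 27, a(9) = 0, a(10) = 27, a(11) = 27, a(12) = 12, a(13) = 39, a(14) = 9, a(15) = 6, a(16) = 15, a(17) = 21, a(18) = 36, a(19) = 15, a(20) = 9, a(21) = 24, a(22) = 33, a(23) = 15, a(24) = 6, a(25) = 21, a(26) = 27, a(27) = 6, a(28) = 33, a(29) = 39, a(30) = 30, a(31) = 27, a(32) = 15, a(33) = 0, a(34) = 15, a(35) = 15, a(36) = 30, a(37) = 3, a(38) = 33, a(39) = 36, a(40) = 27, a(41) = 21, a(42) = 6, a(43) = 27, a(44) = 33, a(45) = 18, a(46) = 9, a(47) = 27, a(48) = 36, a(49) = 21.
The sequence repeats with period 48.
(711 - 0) mod 48 = 39, so a(711) = a(39) = 36.

36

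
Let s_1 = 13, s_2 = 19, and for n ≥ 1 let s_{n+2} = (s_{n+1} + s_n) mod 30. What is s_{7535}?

s_1 = 13,  s_2 = 19,  s_3 = 2,  s_4 = 21,  s_5 = 23,  s_6 = 14,  s_7 = 7,  s_8 = 21,  s_9 = 28,  s_{10} = 19,  s_{11} = 17,  s_{12} = 6,  s_{13} = 23,  s_{14} = 29,  s_{15} = 22,  s_{16} = 21,  s_{17} = 13,  s_{18} = 4,  s_{19} = 17,  s_{20} = 21,  s_{21} = 8,  s_{22} = 29,  s_{23} = 7,  s_{24} = 6,  s_{25} = 13,  s_{26} = 19.
The sequence repeats with period 24.
So s_{7535} = s_{1 + ((7535-1) mod 24)} = s_{23} = 7.

7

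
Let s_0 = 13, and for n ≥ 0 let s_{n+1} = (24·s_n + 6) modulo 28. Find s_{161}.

Listing terms: s_0 = 13, s_1 = 10, s_2 = 22, s_3 = 2, s_4 = 26, s_5 = 14, s_6 = 6, s_7 = 10.
Since s_7 = s_1 = 10, the sequence is eventually periodic: after a pre-period of length 1 it cycles with period 6.
For n ≥ 1, s_n depends only on (n - 1) mod 6. (161 - 1) mod 6 = 4, so s_{161} = s_5 = 14.

14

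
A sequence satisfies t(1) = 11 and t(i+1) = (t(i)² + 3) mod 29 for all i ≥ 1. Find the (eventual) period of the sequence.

We have t(1) = 11, t(2) = 8, t(3) = 9, t(4) = 26, t(5) = 12, t(6) = 2, t(7) = 7, t(8) = 23, t(9) = 10, t(10) = 16, t(11) = 27, t(12) = 7.
Since t(12) = t(7) = 7, the sequence is eventually periodic: after a pre-period of length 6 it cycles with period 5.

5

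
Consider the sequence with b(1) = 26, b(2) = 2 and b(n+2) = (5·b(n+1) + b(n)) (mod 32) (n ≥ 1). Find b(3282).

16

We have b(1) = 26,  b(2) = 2,  b(3) = 4,  b(4) = 22,  b(5) = 18,  b(6) = 16,  b(7) = 2,  b(8) = 26,  b(9) = 4,  b(10) = 14,  b(11) = 10,  b(12) = 0,  b(13) = 10,  b(14) = 18,  b(15) = 4,  b(16) = 6,  b(17) = 2,  b(18) = 16,  b(19) = 18,  b(20) = 10,  b(21) = 4,  b(22) = 30,  b(23) = 26,  b(24) = 0,  b(25) = 26,  b(26) = 2.
The sequence repeats with period 24.
(3282 - 1) mod 24 = 17, so b(3282) = b(18) = 16.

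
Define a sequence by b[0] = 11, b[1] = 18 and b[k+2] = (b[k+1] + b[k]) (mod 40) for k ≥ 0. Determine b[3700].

36

Listing terms: b[0] = 11,  b[1] = 18,  b[2] = 29,  b[3] = 7,  b[4] = 36,  b[5] = 3,  b[6] = 39,  b[7] = 2,  b[8] = 1,  b[9] = 3,  b[10] = 4,  b[11] = 7,  b[12] = 11,  b[13] = 18.
The sequence repeats with period 12.
So b[3700] = b[0 + ((3700-0) mod 12)] = b[4] = 36.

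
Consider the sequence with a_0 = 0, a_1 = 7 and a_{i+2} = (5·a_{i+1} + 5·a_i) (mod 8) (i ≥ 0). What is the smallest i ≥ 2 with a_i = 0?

6

Listing terms: a_0 = 0; a_1 = 7; a_2 = 3; a_3 = 2; a_4 = 1; a_5 = 7; a_6 = 0; a_7 = 3; a_8 = 7; a_9 = 2; a_{10} = 5; a_{11} = 3; a_{12} = 0; a_{13} = 7.
Since (a_{12}, a_{13}) = (a_0, a_1) = (0, 7) (two consecutive terms determine the rest), the sequence is periodic with period 12.
The value 0 first appears (with i ≥ 2) at a_6.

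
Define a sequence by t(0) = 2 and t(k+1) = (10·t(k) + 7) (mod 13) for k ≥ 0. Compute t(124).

9

t(0) = 2,  t(1) = 1,  t(2) = 4,  t(3) = 8,  t(4) = 9,  t(5) = 6,  t(6) = 2.
Since t(6) = t(0) = 2, the sequence is periodic with period 6.
(124 - 0) mod 6 = 4, so t(124) = t(4) = 9.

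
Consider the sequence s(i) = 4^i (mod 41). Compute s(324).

10

s(1) = 4; s(2) = 16; s(3) = 23; s(4) = 10; s(5) = 40; s(6) = 37; s(7) = 25; s(8) = 18; s(9) = 31; s(10) = 1; s(11) = 4.
The sequence repeats with period 10.
So s(324) = s(1 + ((324-1) mod 10)) = s(4) = 10.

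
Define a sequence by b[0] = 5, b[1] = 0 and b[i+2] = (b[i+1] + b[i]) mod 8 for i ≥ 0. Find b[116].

b[0] = 5; b[1] = 0; b[2] = 5; b[3] = 5; b[4] = 2; b[5] = 7; b[6] = 1; b[7] = 0; b[8] = 1; b[9] = 1; b[10] = 2; b[11] = 3; b[12] = 5; b[13] = 0.
Since (b[12], b[13]) = (b[0], b[1]) = (5, 0) (two consecutive terms determine the rest), the sequence is periodic with period 12.
(116 - 0) mod 12 = 8, so b[116] = b[8] = 1.

1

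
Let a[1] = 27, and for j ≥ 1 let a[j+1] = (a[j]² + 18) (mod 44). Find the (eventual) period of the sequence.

3

We have a[1] = 27,  a[2] = 43,  a[3] = 19,  a[4] = 27.
Since a[4] = a[1] = 27, the sequence is periodic with period 3.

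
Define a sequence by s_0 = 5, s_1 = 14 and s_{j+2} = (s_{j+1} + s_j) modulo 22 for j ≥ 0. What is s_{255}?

19

s_0 = 5; s_1 = 14; s_2 = 19; s_3 = 11; s_4 = 8; s_5 = 19; s_6 = 5; s_7 = 2; s_8 = 7; s_9 = 9; s_{10} = 16; s_{11} = 3; s_{12} = 19; s_{13} = 0; s_{14} = 19; s_{15} = 19; s_{16} = 16; s_{17} = 13; s_{18} = 7; s_{19} = 20; s_{20} = 5; s_{21} = 3; s_{22} = 8; s_{23} = 11; s_{24} = 19; s_{25} = 8; s_{26} = 5; s_{27} = 13; s_{28} = 18; s_{29} = 9; s_{30} = 5; s_{31} = 14.
Since (s_{30}, s_{31}) = (s_0, s_1) = (5, 14) (two consecutive terms determine the rest), the sequence is periodic with period 30.
So s_{255} = s_{0 + ((255-0) mod 30)} = s_{15} = 19.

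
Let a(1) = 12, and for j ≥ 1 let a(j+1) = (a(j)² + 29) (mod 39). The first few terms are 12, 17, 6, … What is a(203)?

6

Listing terms: a(1) = 12, a(2) = 17, a(3) = 6, a(4) = 26, a(5) = 3, a(6) = 38, a(7) = 30, a(8) = 32, a(9) = 0, a(10) = 29, a(11) = 12.
Since a(11) = a(1) = 12, the sequence is periodic with period 10.
(203 - 1) mod 10 = 2, so a(203) = a(3) = 6.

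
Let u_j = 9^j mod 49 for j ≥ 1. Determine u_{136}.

16

We have u_1 = 9; u_2 = 32; u_3 = 43; u_4 = 44; u_5 = 4; u_6 = 36; u_7 = 30; u_8 = 25; u_9 = 29; u_{10} = 16; u_{11} = 46; u_{12} = 22; u_{13} = 2; u_{14} = 18; u_{15} = 15; u_{16} = 37; u_{17} = 39; u_{18} = 8; u_{19} = 23; u_{20} = 11; u_{21} = 1; u_{22} = 9.
Since u_{22} = u_1 = 9, the sequence is periodic with period 21.
(136 - 1) mod 21 = 9, so u_{136} = u_{10} = 16.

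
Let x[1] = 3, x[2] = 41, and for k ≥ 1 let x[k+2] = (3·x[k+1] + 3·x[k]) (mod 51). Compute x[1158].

Computing terms: x[1] = 3; x[2] = 41; x[3] = 30; x[4] = 9; x[5] = 15; x[6] = 21; x[7] = 6; x[8] = 30; x[9] = 6; x[10] = 6; x[11] = 36; x[12] = 24; x[13] = 27; x[14] = 0; x[15] = 30; x[16] = 39; x[17] = 3; x[18] = 24; x[19] = 30; x[20] = 9.
Since (x[19], x[20]) = (x[3], x[4]) = (30, 9) (two consecutive terms determine the rest), the sequence is eventually periodic: after a pre-period of length 2 it cycles with period 16.
For k ≥ 3, x[k] depends only on (k - 3) mod 16. (1158 - 3) mod 16 = 3, so x[1158] = x[6] = 21.

21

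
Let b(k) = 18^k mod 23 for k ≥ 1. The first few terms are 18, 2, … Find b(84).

We have b(1) = 18; b(2) = 2; b(3) = 13; b(4) = 4; b(5) = 3; b(6) = 8; b(7) = 6; b(8) = 16; b(9) = 12; b(10) = 9; b(11) = 1; b(12) = 18.
The sequence repeats with period 11.
(84 - 1) mod 11 = 6, so b(84) = b(7) = 6.

6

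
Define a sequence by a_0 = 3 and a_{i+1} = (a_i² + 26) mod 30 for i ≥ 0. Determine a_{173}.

11

We have a_0 = 3, a_1 = 5, a_2 = 21, a_3 = 17, a_4 = 15, a_5 = 11, a_6 = 27, a_7 = 5.
Since a_7 = a_1 = 5, the sequence is eventually periodic: after a pre-period of length 1 it cycles with period 6.
For i ≥ 1, a_i depends only on (i - 1) mod 6. (173 - 1) mod 6 = 4, so a_{173} = a_5 = 11.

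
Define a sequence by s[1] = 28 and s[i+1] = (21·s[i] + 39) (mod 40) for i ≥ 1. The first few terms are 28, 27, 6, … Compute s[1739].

Listing terms: s[1] = 28, s[2] = 27, s[3] = 6, s[4] = 5, s[5] = 24, s[6] = 23, s[7] = 2, s[8] = 1, s[9] = 20, s[10] = 19, s[11] = 38, s[12] = 37, s[13] = 16, s[14] = 15, s[15] = 34, s[16] = 33, s[17] = 12, s[18] = 11, s[19] = 30, s[20] = 29, s[21] = 8, s[22] = 7, s[23] = 26, s[24] = 25, s[25] = 4, s[26] = 3, s[27] = 22, s[28] = 21, s[29] = 0, s[30] = 39, s[31] = 18, s[32] = 17, s[33] = 36, s[34] = 35, s[35] = 14, s[36] = 13, s[37] = 32, s[38] = 31, s[39] = 10, s[40] = 9, s[41] = 28.
Since s[41] = s[1] = 28, the sequence is periodic with period 40.
(1739 - 1) mod 40 = 18, so s[1739] = s[19] = 30.

30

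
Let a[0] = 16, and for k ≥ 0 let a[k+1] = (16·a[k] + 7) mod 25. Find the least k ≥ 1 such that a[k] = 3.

We have a[0] = 16,  a[1] = 13,  a[2] = 15,  a[3] = 22,  a[4] = 9,  a[5] = 1,  a[6] = 23,  a[7] = 0,  a[8] = 7,  a[9] = 19,  a[10] = 11,  a[11] = 8,  a[12] = 10,  a[13] = 17,  a[14] = 4,  a[15] = 21,  a[16] = 18,  a[17] = 20,  a[18] = 2,  a[19] = 14,  a[20] = 6,  a[21] = 3,  a[22] = 5,  a[23] = 12,  a[24] = 24,  a[25] = 16.
The sequence repeats with period 25.
The value 3 first appears (with k ≥ 1) at a[21].

21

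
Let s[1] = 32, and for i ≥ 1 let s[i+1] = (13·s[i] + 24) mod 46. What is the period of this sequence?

11

s[1] = 32, s[2] = 26, s[3] = 40, s[4] = 38, s[5] = 12, s[6] = 42, s[7] = 18, s[8] = 28, s[9] = 20, s[10] = 8, s[11] = 36, s[12] = 32.
Since s[12] = s[1] = 32, the sequence is periodic with period 11.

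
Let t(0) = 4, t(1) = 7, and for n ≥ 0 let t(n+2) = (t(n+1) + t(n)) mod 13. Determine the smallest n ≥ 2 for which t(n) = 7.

We have t(0) = 4,  t(1) = 7,  t(2) = 11,  t(3) = 5,  t(4) = 3,  t(5) = 8,  t(6) = 11,  t(7) = 6,  t(8) = 4,  t(9) = 10,  t(10) = 1,  t(11) = 11,  t(12) = 12,  t(13) = 10,  t(14) = 9,  t(15) = 6,  t(16) = 2,  t(17) = 8,  t(18) = 10,  t(19) = 5,  t(20) = 2,  t(21) = 7,  t(22) = 9,  t(23) = 3,  t(24) = 12,  t(25) = 2,  t(26) = 1,  t(27) = 3,  t(28) = 4,  t(29) = 7.
The sequence repeats with period 28.
The value 7 first appears (with n ≥ 2) at t(21).

21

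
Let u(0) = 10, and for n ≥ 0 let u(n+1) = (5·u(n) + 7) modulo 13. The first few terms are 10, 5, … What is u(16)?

Listing terms: u(0) = 10, u(1) = 5, u(2) = 6, u(3) = 11, u(4) = 10.
Since u(4) = u(0) = 10, the sequence is periodic with period 4.
(16 - 0) mod 4 = 0, so u(16) = u(0) = 10.

10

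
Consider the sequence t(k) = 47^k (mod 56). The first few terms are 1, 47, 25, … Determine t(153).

55

Computing terms: t(0) = 1, t(1) = 47, t(2) = 25, t(3) = 55, t(4) = 9, t(5) = 31, t(6) = 1.
The sequence repeats with period 6.
(153 - 0) mod 6 = 3, so t(153) = t(3) = 55.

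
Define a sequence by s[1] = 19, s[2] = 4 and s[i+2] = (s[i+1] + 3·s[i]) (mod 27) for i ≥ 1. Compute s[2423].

We have s[1] = 19,  s[2] = 4,  s[3] = 7,  s[4] = 19,  s[5] = 13,  s[6] = 16,  s[7] = 1,  s[8] = 22,  s[9] = 25,  s[10] = 10,  s[11] = 4,  s[12] = 7.
Since (s[11], s[12]) = (s[2], s[3]) = (4, 7) (two consecutive terms determine the rest), the sequence is eventually periodic: after a pre-period of length 1 it cycles with period 9.
For i ≥ 2, s[i] depends only on (i - 2) mod 9. (2423 - 2) mod 9 = 0, so s[2423] = s[2] = 4.

4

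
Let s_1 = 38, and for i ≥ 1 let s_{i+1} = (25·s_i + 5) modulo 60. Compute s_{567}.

Listing terms: s_1 = 38, s_2 = 55, s_3 = 0, s_4 = 5, s_5 = 10, s_6 = 15, s_7 = 20, s_8 = 25, s_9 = 30, s_{10} = 35, s_{11} = 40, s_{12} = 45, s_{13} = 50, s_{14} = 55.
Since s_{14} = s_2 = 55, the sequence is eventually periodic: after a pre-period of length 1 it cycles with period 12.
For i ≥ 2, s_i depends only on (i - 2) mod 12. (567 - 2) mod 12 = 1, so s_{567} = s_3 = 0.

0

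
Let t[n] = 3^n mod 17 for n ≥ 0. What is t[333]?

12

Computing terms: t[0] = 1,  t[1] = 3,  t[2] = 9,  t[3] = 10,  t[4] = 13,  t[5] = 5,  t[6] = 15,  t[7] = 11,  t[8] = 16,  t[9] = 14,  t[10] = 8,  t[11] = 7,  t[12] = 4,  t[13] = 12,  t[14] = 2,  t[15] = 6,  t[16] = 1.
The sequence repeats with period 16.
(333 - 0) mod 16 = 13, so t[333] = t[13] = 12.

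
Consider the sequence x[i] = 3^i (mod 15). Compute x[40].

x[1] = 3,  x[2] = 9,  x[3] = 12,  x[4] = 6,  x[5] = 3.
Since x[5] = x[1] = 3, the sequence is periodic with period 4.
(40 - 1) mod 4 = 3, so x[40] = x[4] = 6.

6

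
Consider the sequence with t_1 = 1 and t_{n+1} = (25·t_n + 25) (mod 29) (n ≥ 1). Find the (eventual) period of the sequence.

7

Computing terms: t_1 = 1, t_2 = 21, t_3 = 28, t_4 = 0, t_5 = 25, t_6 = 12, t_7 = 6, t_8 = 1.
Since t_8 = t_1 = 1, the sequence is periodic with period 7.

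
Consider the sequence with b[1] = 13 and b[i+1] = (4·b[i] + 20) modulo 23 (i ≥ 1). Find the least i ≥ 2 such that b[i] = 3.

2

Computing terms: b[1] = 13,  b[2] = 3,  b[3] = 9,  b[4] = 10,  b[5] = 14,  b[6] = 7,  b[7] = 2,  b[8] = 5,  b[9] = 17,  b[10] = 19,  b[11] = 4,  b[12] = 13.
The sequence repeats with period 11.
The value 3 first appears (with i ≥ 2) at b[2].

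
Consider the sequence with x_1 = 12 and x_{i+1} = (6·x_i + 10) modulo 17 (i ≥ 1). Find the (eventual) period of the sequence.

16

x_1 = 12, x_2 = 14, x_3 = 9, x_4 = 13, x_5 = 3, x_6 = 11, x_7 = 8, x_8 = 7, x_9 = 1, x_{10} = 16, x_{11} = 4, x_{12} = 0, x_{13} = 10, x_{14} = 2, x_{15} = 5, x_{16} = 6, x_{17} = 12.
Since x_{17} = x_1 = 12, the sequence is periodic with period 16.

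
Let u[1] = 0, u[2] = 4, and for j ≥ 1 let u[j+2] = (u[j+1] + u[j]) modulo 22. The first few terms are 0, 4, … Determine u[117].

Computing terms: u[1] = 0; u[2] = 4; u[3] = 4; u[4] = 8; u[5] = 12; u[6] = 20; u[7] = 10; u[8] = 8; u[9] = 18; u[10] = 4; u[11] = 0; u[12] = 4.
The sequence repeats with period 10.
(117 - 1) mod 10 = 6, so u[117] = u[7] = 10.

10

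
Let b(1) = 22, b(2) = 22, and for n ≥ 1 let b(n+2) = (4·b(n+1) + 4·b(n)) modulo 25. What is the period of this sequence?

Computing terms: b(1) = 22,  b(2) = 22,  b(3) = 1,  b(4) = 17,  b(5) = 22,  b(6) = 6,  b(7) = 12,  b(8) = 22,  b(9) = 11,  b(10) = 7,  b(11) = 22,  b(12) = 16,  b(13) = 2,  b(14) = 22,  b(15) = 21,  b(16) = 22,  b(17) = 22.
Since (b(16), b(17)) = (b(1), b(2)) = (22, 22) (two consecutive terms determine the rest), the sequence is periodic with period 15.

15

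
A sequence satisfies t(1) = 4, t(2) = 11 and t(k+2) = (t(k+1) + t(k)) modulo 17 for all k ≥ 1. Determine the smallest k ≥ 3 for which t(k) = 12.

t(1) = 4, t(2) = 11, t(3) = 15, t(4) = 9, t(5) = 7, t(6) = 16, t(7) = 6, t(8) = 5, t(9) = 11, t(10) = 16, t(11) = 10, t(12) = 9, t(13) = 2, t(14) = 11, t(15) = 13, t(16) = 7, t(17) = 3, t(18) = 10, t(19) = 13, t(20) = 6, t(21) = 2, t(22) = 8, t(23) = 10, t(24) = 1, t(25) = 11, t(26) = 12, t(27) = 6, t(28) = 1, t(29) = 7, t(30) = 8, t(31) = 15, t(32) = 6, t(33) = 4, t(34) = 10, t(35) = 14, t(36) = 7, t(37) = 4, t(38) = 11.
The sequence repeats with period 36.
The value 12 first appears (with k ≥ 3) at t(26).

26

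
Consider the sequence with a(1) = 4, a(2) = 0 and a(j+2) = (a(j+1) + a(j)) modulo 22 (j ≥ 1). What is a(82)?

We have a(1) = 4, a(2) = 0, a(3) = 4, a(4) = 4, a(5) = 8, a(6) = 12, a(7) = 20, a(8) = 10, a(9) = 8, a(10) = 18, a(11) = 4, a(12) = 0.
Since (a(11), a(12)) = (a(1), a(2)) = (4, 0) (two consecutive terms determine the rest), the sequence is periodic with period 10.
So a(82) = a(1 + ((82-1) mod 10)) = a(2) = 0.

0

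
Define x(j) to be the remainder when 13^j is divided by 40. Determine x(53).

13

Computing terms: x(1) = 13, x(2) = 9, x(3) = 37, x(4) = 1, x(5) = 13.
Since x(5) = x(1) = 13, the sequence is periodic with period 4.
So x(53) = x(1 + ((53-1) mod 4)) = x(1) = 13.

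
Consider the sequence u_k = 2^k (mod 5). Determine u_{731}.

3

We have u_0 = 1,  u_1 = 2,  u_2 = 4,  u_3 = 3,  u_4 = 1.
Since u_4 = u_0 = 1, the sequence is periodic with period 4.
(731 - 0) mod 4 = 3, so u_{731} = u_3 = 3.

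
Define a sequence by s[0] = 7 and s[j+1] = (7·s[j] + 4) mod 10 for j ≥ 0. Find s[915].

Listing terms: s[0] = 7, s[1] = 3, s[2] = 5, s[3] = 9, s[4] = 7.
Since s[4] = s[0] = 7, the sequence is periodic with period 4.
So s[915] = s[0 + ((915-0) mod 4)] = s[3] = 9.

9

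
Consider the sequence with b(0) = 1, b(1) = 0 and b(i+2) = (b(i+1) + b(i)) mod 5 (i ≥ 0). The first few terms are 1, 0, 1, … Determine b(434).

Computing terms: b(0) = 1, b(1) = 0, b(2) = 1, b(3) = 1, b(4) = 2, b(5) = 3, b(6) = 0, b(7) = 3, b(8) = 3, b(9) = 1, b(10) = 4, b(11) = 0, b(12) = 4, b(13) = 4, b(14) = 3, b(15) = 2, b(16) = 0, b(17) = 2, b(18) = 2, b(19) = 4, b(20) = 1, b(21) = 0.
The sequence repeats with period 20.
So b(434) = b(0 + ((434-0) mod 20)) = b(14) = 3.

3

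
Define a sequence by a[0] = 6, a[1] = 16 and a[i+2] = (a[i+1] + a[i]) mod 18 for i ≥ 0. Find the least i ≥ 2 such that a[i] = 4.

2

Listing terms: a[0] = 6; a[1] = 16; a[2] = 4; a[3] = 2; a[4] = 6; a[5] = 8; a[6] = 14; a[7] = 4; a[8] = 0; a[9] = 4; a[10] = 4; a[11] = 8; a[12] = 12; a[13] = 2; a[14] = 14; a[15] = 16; a[16] = 12; a[17] = 10; a[18] = 4; a[19] = 14; a[20] = 0; a[21] = 14; a[22] = 14; a[23] = 10; a[24] = 6; a[25] = 16.
Since (a[24], a[25]) = (a[0], a[1]) = (6, 16) (two consecutive terms determine the rest), the sequence is periodic with period 24.
The value 4 first appears (with i ≥ 2) at a[2].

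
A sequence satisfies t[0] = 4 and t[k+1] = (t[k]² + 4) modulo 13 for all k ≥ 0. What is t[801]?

5

Listing terms: t[0] = 4, t[1] = 7, t[2] = 1, t[3] = 5, t[4] = 3, t[5] = 0, t[6] = 4.
The sequence repeats with period 6.
(801 - 0) mod 6 = 3, so t[801] = t[3] = 5.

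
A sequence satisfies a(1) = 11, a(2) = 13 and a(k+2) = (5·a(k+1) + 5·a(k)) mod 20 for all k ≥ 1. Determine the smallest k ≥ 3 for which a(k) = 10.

a(1) = 11, a(2) = 13, a(3) = 0, a(4) = 5, a(5) = 5, a(6) = 10, a(7) = 15, a(8) = 5, a(9) = 0, a(10) = 5.
Since (a(9), a(10)) = (a(3), a(4)) = (0, 5) (two consecutive terms determine the rest), the sequence is eventually periodic: after a pre-period of length 2 it cycles with period 6.
The value 10 first appears (with k ≥ 3) at a(6).

6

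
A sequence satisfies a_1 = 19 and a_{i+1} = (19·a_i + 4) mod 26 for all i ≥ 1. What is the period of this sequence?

12

We have a_1 = 19; a_2 = 1; a_3 = 23; a_4 = 25; a_5 = 11; a_6 = 5; a_7 = 21; a_8 = 13; a_9 = 17; a_{10} = 15; a_{11} = 3; a_{12} = 9; a_{13} = 19.
The sequence repeats with period 12.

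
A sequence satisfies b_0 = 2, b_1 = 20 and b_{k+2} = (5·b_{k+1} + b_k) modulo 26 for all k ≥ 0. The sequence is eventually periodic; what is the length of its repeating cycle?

Listing terms: b_0 = 2; b_1 = 20; b_2 = 24; b_3 = 10; b_4 = 22; b_5 = 16; b_6 = 24; b_7 = 6; b_8 = 2; b_9 = 16; b_{10} = 4; b_{11} = 10; b_{12} = 2; b_{13} = 20.
The sequence repeats with period 12.

12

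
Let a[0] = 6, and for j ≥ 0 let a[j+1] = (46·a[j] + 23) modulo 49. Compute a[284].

15

Listing terms: a[0] = 6, a[1] = 5, a[2] = 8, a[3] = 48, a[4] = 26, a[5] = 43, a[6] = 41, a[7] = 47, a[8] = 29, a[9] = 34, a[10] = 19, a[11] = 15, a[12] = 27, a[13] = 40, a[14] = 1, a[15] = 20, a[16] = 12, a[17] = 36, a[18] = 13, a[19] = 33, a[20] = 22, a[21] = 6.
Since a[21] = a[0] = 6, the sequence is periodic with period 21.
So a[284] = a[0 + ((284-0) mod 21)] = a[11] = 15.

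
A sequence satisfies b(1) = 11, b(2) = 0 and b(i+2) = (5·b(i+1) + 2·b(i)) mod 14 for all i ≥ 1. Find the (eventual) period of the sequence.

48

b(1) = 11,  b(2) = 0,  b(3) = 8,  b(4) = 12,  b(5) = 6,  b(6) = 12,  b(7) = 2,  b(8) = 6,  b(9) = 6,  b(10) = 0,  b(11) = 12,  b(12) = 4,  b(13) = 2,  b(14) = 4,  b(15) = 10,  b(16) = 2,  b(17) = 2,  b(18) = 0,  b(19) = 4,  b(20) = 6,  b(21) = 10,  b(22) = 6,  b(23) = 8,  b(24) = 10,  b(25) = 10,  b(26) = 0,  b(27) = 6,  b(28) = 2,  b(29) = 8,  b(30) = 2,  b(31) = 12,  b(32) = 8,  b(33) = 8,  b(34) = 0,  b(35) = 2,  b(36) = 10,  b(37) = 12,  b(38) = 10,  b(39) = 4,  b(40) = 12,  b(41) = 12,  b(42) = 0,  b(43) = 10,  b(44) = 8,  b(45) = 4,  b(46) = 8,  b(47) = 6,  b(48) = 4,  b(49) = 4,  b(50) = 0,  b(51) = 8.
Since (b(50), b(51)) = (b(2), b(3)) = (0, 8) (two consecutive terms determine the rest), the sequence is eventually periodic: after a pre-period of length 1 it cycles with period 48.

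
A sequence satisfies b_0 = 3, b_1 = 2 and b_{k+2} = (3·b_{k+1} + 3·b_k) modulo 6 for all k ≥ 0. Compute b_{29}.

3

We have b_0 = 3,  b_1 = 2,  b_2 = 3,  b_3 = 3,  b_4 = 0,  b_5 = 3,  b_6 = 3.
Since (b_5, b_6) = (b_2, b_3) = (3, 3) (two consecutive terms determine the rest), the sequence is eventually periodic: after a pre-period of length 2 it cycles with period 3.
For k ≥ 2, b_k depends only on (k - 2) mod 3. (29 - 2) mod 3 = 0, so b_{29} = b_2 = 3.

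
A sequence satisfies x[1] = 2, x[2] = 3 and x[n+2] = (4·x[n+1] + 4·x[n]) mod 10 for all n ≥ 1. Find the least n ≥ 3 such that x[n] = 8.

x[1] = 2,  x[2] = 3,  x[3] = 0,  x[4] = 2,  x[5] = 8,  x[6] = 0,  x[7] = 2.
Since (x[6], x[7]) = (x[3], x[4]) = (0, 2) (two consecutive terms determine the rest), the sequence is eventually periodic: after a pre-period of length 2 it cycles with period 3.
The value 8 first appears (with n ≥ 3) at x[5].

5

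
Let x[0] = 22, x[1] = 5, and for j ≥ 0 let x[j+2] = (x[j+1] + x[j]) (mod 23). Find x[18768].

22

Computing terms: x[0] = 22,  x[1] = 5,  x[2] = 4,  x[3] = 9,  x[4] = 13,  x[5] = 22,  x[6] = 12,  x[7] = 11,  x[8] = 0,  x[9] = 11,  x[10] = 11,  x[11] = 22,  x[12] = 10,  x[13] = 9,  x[14] = 19,  x[15] = 5,  x[16] = 1,  x[17] = 6,  x[18] = 7,  x[19] = 13,  x[20] = 20,  x[21] = 10,  x[22] = 7,  x[23] = 17,  x[24] = 1,  x[25] = 18,  x[26] = 19,  x[27] = 14,  x[28] = 10,  x[29] = 1,  x[30] = 11,  x[31] = 12,  x[32] = 0,  x[33] = 12,  x[34] = 12,  x[35] = 1,  x[36] = 13,  x[37] = 14,  x[38] = 4,  x[39] = 18,  x[40] = 22,  x[41] = 17,  x[42] = 16,  x[43] = 10,  x[44] = 3,  x[45] = 13,  x[46] = 16,  x[47] = 6,  x[48] = 22,  x[49] = 5.
Since (x[48], x[49]) = (x[0], x[1]) = (22, 5) (two consecutive terms determine the rest), the sequence is periodic with period 48.
So x[18768] = x[0 + ((18768-0) mod 48)] = x[0] = 22.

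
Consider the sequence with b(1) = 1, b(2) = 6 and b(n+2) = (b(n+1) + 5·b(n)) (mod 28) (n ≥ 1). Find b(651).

15

Computing terms: b(1) = 1,  b(2) = 6,  b(3) = 11,  b(4) = 13,  b(5) = 12,  b(6) = 21,  b(7) = 25,  b(8) = 18,  b(9) = 3,  b(10) = 9,  b(11) = 24,  b(12) = 13,  b(13) = 21,  b(14) = 2,  b(15) = 23,  b(16) = 5,  b(17) = 8,  b(18) = 5,  b(19) = 17,  b(20) = 14,  b(21) = 15,  b(22) = 1,  b(23) = 20,  b(24) = 25,  b(25) = 13,  b(26) = 26,  b(27) = 7,  b(28) = 25,  b(29) = 4,  b(30) = 17,  b(31) = 9,  b(32) = 10,  b(33) = 27,  b(34) = 21,  b(35) = 16,  b(36) = 9,  b(37) = 5,  b(38) = 22,  b(39) = 19,  b(40) = 17,  b(41) = 0,  b(42) = 1,  b(43) = 1,  b(44) = 6.
The sequence repeats with period 42.
So b(651) = b(1 + ((651-1) mod 42)) = b(21) = 15.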